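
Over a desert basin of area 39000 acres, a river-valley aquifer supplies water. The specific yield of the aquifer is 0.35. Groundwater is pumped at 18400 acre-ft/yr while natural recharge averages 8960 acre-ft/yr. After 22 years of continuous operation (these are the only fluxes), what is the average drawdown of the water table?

A = 39000 acres = 1.578 × 10^8 m²
Net abstraction = 18400 − 8960 = 9440 acre-ft/yr
Q_net = 9440 acre-ft/yr = 31900 m³/d
t = 22 years = 8030 d
ΔV = Q × t = 31900 m³/d × 8030 d = 2.562 × 10^8 m³
Δh = ΔV / (Sy × A) = 2.562 × 10^8 / (0.35 × 1.578 × 10^8) = 4.637 m

Δh ≈ 4.64 m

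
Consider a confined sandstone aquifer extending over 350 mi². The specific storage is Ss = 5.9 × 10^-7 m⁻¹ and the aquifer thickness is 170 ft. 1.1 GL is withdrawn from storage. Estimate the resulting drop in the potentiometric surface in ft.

b = 170 ft = 51.82 m
S = Ss × b = 5.9 × 10^-7 m⁻¹ × 51.82 m = 3.057 × 10^-5
A = 350 mi² = 9.065 × 10^8 m²
ΔV = 1.1 GL = 1.1 × 10^6 m³
Δh = ΔV / (S × A) = 1.1 × 10^6 m³ / (3.057 × 10^-5 × 9.065 × 10^8 m²) = 39.69 m
Δh = 39.69 m = 130.2 ft

Δh ≈ 130 ft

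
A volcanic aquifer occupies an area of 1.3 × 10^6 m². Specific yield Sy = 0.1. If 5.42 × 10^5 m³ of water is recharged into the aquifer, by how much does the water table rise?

Δh = ΔV / (Sy × A) = 5.42 × 10^5 m³ / (0.1 × 1.3 × 10^6 m²) = 4.169 m

Δh ≈ 4.17 m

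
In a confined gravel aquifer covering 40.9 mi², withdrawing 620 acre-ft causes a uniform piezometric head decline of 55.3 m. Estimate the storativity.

S ≈ 1.3 × 10^-4

A = 40.9 mi² = 1.059 × 10^8 m²
ΔV = 620 acre-ft = 7.648 × 10^5 m³
S = ΔV / (A × Δh) = 7.648 × 10^5 m³ / (1.059 × 10^8 m² × 55.3 m) = 1.306 × 10^-4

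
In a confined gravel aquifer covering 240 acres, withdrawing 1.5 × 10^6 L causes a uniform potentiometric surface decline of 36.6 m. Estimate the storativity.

A = 240 acres = 9.712 × 10^5 m²
ΔV = 1.5 × 10^6 L = 1500 m³
S = ΔV / (A × Δh) = 1500 m³ / (9.712 × 10^5 m² × 36.6 m) = 4.22 × 10^-5

S ≈ 4.2 × 10^-5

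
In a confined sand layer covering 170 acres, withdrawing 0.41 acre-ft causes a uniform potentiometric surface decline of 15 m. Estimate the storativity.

A = 170 acres = 6.88 × 10^5 m²
ΔV = 0.41 acre-ft = 505.7 m³
S = ΔV / (A × Δh) = 505.7 m³ / (6.88 × 10^5 m² × 15 m) = 4.901 × 10^-5

S ≈ 4.9 × 10^-5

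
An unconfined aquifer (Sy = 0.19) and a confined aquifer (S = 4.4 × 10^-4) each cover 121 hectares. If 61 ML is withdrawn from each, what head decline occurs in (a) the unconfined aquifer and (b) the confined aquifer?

Δh_u ≈ 0.265 m; Δh_c ≈ 115 m

A = 121 hectares = 1.21 × 10^6 m²
ΔV = 61 ML = 61000 m³
Unconfined: Δh_u = ΔV/(Sy·A) = 61000/(0.19 × 1.21 × 10^6) = 0.2653 m
Confined: Δh_c = ΔV/(S·A) = 61000/(4.4 × 10^-4 × 1.21 × 10^6) = 114.6 m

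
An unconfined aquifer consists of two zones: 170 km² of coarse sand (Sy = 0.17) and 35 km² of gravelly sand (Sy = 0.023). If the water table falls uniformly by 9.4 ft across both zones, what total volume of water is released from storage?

A₁ = 170 km² = 1.7 × 10^8 m²; A₂ = 35 km² = 3.5 × 10^7 m²
Δh = 9.4 ft = 2.865 m
ΔV₁ = 0.17 × 1.7 × 10^8 × 2.865 = 8.28 × 10^7 m³
ΔV₂ = 0.023 × 3.5 × 10^7 × 2.865 = 2.306 × 10^6 m³
ΔV = ΔV₁ + ΔV₂ = 8.511 × 10^7 m³

ΔV ≈ 8.51 × 10^7 m³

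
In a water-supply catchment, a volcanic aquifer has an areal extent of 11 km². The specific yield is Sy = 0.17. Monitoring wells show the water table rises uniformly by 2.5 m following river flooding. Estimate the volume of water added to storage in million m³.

ΔV ≈ 4.68 million m³

A = 11 km² = 1.1 × 10^7 m²
ΔV = Sy × A × Δh = 0.17 × 1.1 × 10^7 m² × 2.5 m = 4.675 × 10^6 m³
ΔV = 4.675 × 10^6 m³ = 4.675 million m³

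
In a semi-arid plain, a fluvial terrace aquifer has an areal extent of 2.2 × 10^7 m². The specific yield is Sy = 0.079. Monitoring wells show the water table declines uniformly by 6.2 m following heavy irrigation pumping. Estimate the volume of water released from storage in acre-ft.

ΔV ≈ 8740 acre-ft

ΔV = Sy × A × Δh = 0.079 × 2.2 × 10^7 m² × 6.2 m = 1.078 × 10^7 m³
ΔV = 1.078 × 10^7 m³ = 8736 acre-ft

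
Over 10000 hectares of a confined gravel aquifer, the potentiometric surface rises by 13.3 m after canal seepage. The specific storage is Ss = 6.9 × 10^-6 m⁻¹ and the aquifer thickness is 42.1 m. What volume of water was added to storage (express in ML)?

S = Ss × b = 6.9 × 10^-6 m⁻¹ × 42.1 m = 2.905 × 10^-4
A = 10000 hectares = 1 × 10^8 m²
ΔV = S × A × Δh = 2.905 × 10^-4 × 1 × 10^8 m² × 13.3 m = 3.864 × 10^5 m³
ΔV = 3.864 × 10^5 m³ = 386.4 ML

ΔV ≈ 386 ML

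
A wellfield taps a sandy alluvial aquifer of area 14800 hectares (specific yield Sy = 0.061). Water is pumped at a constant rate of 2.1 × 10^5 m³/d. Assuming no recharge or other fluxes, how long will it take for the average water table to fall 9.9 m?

A = 14800 hectares = 1.48 × 10^8 m²
ΔV = Sy × A × Δh = 0.061 × 1.48 × 10^8 × 9.9 = 8.938 × 10^7 m³
t = ΔV / Q = 8.938 × 10^7 m³ / 2.1 × 10^5 m³/d = 425.6 d

t ≈ 426 days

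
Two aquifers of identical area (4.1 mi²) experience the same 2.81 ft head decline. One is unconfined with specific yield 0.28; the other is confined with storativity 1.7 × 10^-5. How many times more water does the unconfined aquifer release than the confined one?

A = 4.1 mi² = 1.062 × 10^7 m²
Δh = 2.81 ft = 0.8565 m
Unconfined: ΔV_u = Sy × A × Δh = 0.28 × 1.062 × 10^7 × 0.8565 = 2.547 × 10^6 m³
Confined: ΔV_c = S × A × Δh = 1.7 × 10^-5 × 1.062 × 10^7 × 0.8565 = 154.6 m³
Ratio = ΔV_u / ΔV_c = Sy / S = 0.28 / 1.7 × 10^-5 = 16470

ΔV_u / ΔV_c ≈ 16500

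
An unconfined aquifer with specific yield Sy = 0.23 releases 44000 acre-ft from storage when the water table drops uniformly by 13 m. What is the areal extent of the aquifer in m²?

ΔV = 44000 acre-ft = 5.427 × 10^7 m³
A = ΔV / (Sy × Δh) = 5.427 × 10^7 / (0.23 × 13) = 1.815 × 10^7 m²

A ≈ 1.82 × 10^7 m²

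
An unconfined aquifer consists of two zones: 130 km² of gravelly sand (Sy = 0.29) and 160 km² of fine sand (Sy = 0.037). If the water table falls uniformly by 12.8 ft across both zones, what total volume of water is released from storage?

A₁ = 130 km² = 1.3 × 10^8 m²; A₂ = 160 km² = 1.6 × 10^8 m²
Δh = 12.8 ft = 3.901 m
ΔV₁ = 0.29 × 1.3 × 10^8 × 3.901 = 1.471 × 10^8 m³
ΔV₂ = 0.037 × 1.6 × 10^8 × 3.901 = 2.31 × 10^7 m³
ΔV = ΔV₁ + ΔV₂ = 1.702 × 10^8 m³

ΔV ≈ 1.7 × 10^8 m³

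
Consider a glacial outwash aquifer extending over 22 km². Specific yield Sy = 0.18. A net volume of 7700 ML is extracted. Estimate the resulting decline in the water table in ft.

Δh ≈ 6.38 ft

A = 22 km² = 2.2 × 10^7 m²
ΔV = 7700 ML = 7.7 × 10^6 m³
Δh = ΔV / (Sy × A) = 7.7 × 10^6 m³ / (0.18 × 2.2 × 10^7 m²) = 1.944 m
Δh = 1.944 m = 6.379 ft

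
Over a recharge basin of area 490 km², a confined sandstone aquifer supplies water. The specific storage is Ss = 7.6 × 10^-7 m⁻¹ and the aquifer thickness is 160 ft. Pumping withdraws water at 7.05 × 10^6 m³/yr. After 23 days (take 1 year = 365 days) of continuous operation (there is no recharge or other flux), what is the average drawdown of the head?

Δh ≈ 24.5 m

b = 160 ft = 48.77 m
S = Ss × b = 7.6 × 10^-7 m⁻¹ × 48.77 m = 3.706 × 10^-5
A = 490 km² = 4.9 × 10^8 m²
Q = 7.05 × 10^6 m³/yr = 19320 m³/d
ΔV = Q × t = 19320 m³/d × 23 d = 4.442 × 10^5 m³
Δh = ΔV / (S × A) = 4.442 × 10^5 / (3.706 × 10^-5 × 4.9 × 10^8) = 24.46 m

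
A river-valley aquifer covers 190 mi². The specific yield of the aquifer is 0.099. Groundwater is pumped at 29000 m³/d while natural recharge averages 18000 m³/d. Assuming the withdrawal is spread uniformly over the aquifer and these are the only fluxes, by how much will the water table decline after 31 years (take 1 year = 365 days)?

A = 190 mi² = 4.921 × 10^8 m²
Net abstraction = 29000 − 18000 = 11000 m³/d
t = 31 years = 11320 d
ΔV = Q × t = 11000 m³/d × 11320 d = 1.245 × 10^8 m³
Δh = ΔV / (Sy × A) = 1.245 × 10^8 / (0.099 × 4.921 × 10^8) = 2.555 m

Δh ≈ 2.55 m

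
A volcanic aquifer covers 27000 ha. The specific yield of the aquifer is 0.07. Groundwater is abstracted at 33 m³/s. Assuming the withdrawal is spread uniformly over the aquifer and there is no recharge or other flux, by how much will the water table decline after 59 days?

Δh ≈ 8.9 m

A = 27000 ha = 2.7 × 10^8 m²
Q = 33 m³/s = 2.851 × 10^6 m³/d
ΔV = Q × t = 2.851 × 10^6 m³/d × 59 d = 1.682 × 10^8 m³
Δh = ΔV / (Sy × A) = 1.682 × 10^8 / (0.07 × 2.7 × 10^8) = 8.901 m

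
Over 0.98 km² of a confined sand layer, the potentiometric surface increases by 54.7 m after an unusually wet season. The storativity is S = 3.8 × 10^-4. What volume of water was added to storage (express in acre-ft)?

ΔV ≈ 16.5 acre-ft

A = 0.98 km² = 9.8 × 10^5 m²
ΔV = S × A × Δh = 3.8 × 10^-4 × 9.8 × 10^5 m² × 54.7 m = 20370 m³
ΔV = 20370 m³ = 16.51 acre-ft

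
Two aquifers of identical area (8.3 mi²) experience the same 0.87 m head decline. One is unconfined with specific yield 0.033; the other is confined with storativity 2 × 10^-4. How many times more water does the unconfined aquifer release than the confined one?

A = 8.3 mi² = 2.15 × 10^7 m²
Unconfined: ΔV_u = Sy × A × Δh = 0.033 × 2.15 × 10^7 × 0.87 = 6.172 × 10^5 m³
Confined: ΔV_c = S × A × Δh = 2 × 10^-4 × 2.15 × 10^7 × 0.87 = 3740 m³
Ratio = ΔV_u / ΔV_c = Sy / S = 0.033 / 2 × 10^-4 = 165

ΔV_u / ΔV_c ≈ 165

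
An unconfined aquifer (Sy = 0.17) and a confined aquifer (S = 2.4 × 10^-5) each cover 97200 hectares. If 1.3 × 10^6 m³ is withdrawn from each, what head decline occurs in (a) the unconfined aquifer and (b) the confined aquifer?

Δh_u ≈ 0.00787 m; Δh_c ≈ 55.7 m

A = 97200 hectares = 9.72 × 10^8 m²
Unconfined: Δh_u = ΔV/(Sy·A) = 1.3 × 10^6/(0.17 × 9.72 × 10^8) = 0.007867 m
Confined: Δh_c = ΔV/(S·A) = 1.3 × 10^6/(2.4 × 10^-5 × 9.72 × 10^8) = 55.73 m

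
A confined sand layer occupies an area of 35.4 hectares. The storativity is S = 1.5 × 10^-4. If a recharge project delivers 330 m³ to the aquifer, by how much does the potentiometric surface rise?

Δh ≈ 6.21 m

A = 35.4 hectares = 3.54 × 10^5 m²
Δh = ΔV / (S × A) = 330 m³ / (1.5 × 10^-4 × 3.54 × 10^5 m²) = 6.215 m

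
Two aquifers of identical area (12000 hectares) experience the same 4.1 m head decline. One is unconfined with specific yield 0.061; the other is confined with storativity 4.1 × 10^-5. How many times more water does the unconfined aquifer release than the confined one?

ΔV_u / ΔV_c ≈ 1490

A = 12000 hectares = 1.2 × 10^8 m²
Unconfined: ΔV_u = Sy × A × Δh = 0.061 × 1.2 × 10^8 × 4.1 = 3.001 × 10^7 m³
Confined: ΔV_c = S × A × Δh = 4.1 × 10^-5 × 1.2 × 10^8 × 4.1 = 20170 m³
Ratio = ΔV_u / ΔV_c = Sy / S = 0.061 / 4.1 × 10^-5 = 1488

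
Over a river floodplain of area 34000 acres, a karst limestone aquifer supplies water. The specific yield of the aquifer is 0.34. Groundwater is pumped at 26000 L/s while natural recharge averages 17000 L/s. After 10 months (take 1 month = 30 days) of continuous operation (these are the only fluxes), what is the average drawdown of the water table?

Δh ≈ 4.99 m

A = 34000 acres = 1.376 × 10^8 m²
Net abstraction = 26000 − 17000 = 9000 L/s
Q_net = 9000 L/s = 7.776 × 10^5 m³/d
t = 10 months = 300 d
ΔV = Q × t = 7.776 × 10^5 m³/d × 300 d = 2.333 × 10^8 m³
Δh = ΔV / (Sy × A) = 2.333 × 10^8 / (0.34 × 1.376 × 10^8) = 4.987 m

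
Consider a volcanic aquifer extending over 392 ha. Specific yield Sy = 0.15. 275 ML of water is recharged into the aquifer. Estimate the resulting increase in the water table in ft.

A = 392 ha = 3.92 × 10^6 m²
ΔV = 275 ML = 2.75 × 10^5 m³
Δh = ΔV / (Sy × A) = 2.75 × 10^5 m³ / (0.15 × 3.92 × 10^6 m²) = 0.4677 m
Δh = 0.4677 m = 1.534 ft

Δh ≈ 1.53 ft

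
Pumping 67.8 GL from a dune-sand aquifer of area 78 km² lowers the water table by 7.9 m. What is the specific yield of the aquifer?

A = 78 km² = 7.8 × 10^7 m²
ΔV = 67.8 GL = 6.78 × 10^7 m³
Sy = ΔV / (A × Δh) = 6.78 × 10^7 m³ / (7.8 × 10^7 m² × 7.9 m) = 0.11

Sy ≈ 0.11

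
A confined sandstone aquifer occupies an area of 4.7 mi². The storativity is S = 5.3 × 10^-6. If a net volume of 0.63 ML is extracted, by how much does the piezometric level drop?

Δh ≈ 9.76 m

A = 4.7 mi² = 1.217 × 10^7 m²
ΔV = 0.63 ML = 630 m³
Δh = ΔV / (S × A) = 630 m³ / (5.3 × 10^-6 × 1.217 × 10^7 m²) = 9.765 m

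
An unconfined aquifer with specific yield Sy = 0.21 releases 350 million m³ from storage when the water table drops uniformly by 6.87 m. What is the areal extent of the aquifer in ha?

A ≈ 24300 ha

ΔV = 350 million m³ = 3.5 × 10^8 m³
A = ΔV / (Sy × Δh) = 3.5 × 10^8 / (0.21 × 6.87) = 2.426 × 10^8 m²
A = 2.426 × 10^8 m² = 24260 ha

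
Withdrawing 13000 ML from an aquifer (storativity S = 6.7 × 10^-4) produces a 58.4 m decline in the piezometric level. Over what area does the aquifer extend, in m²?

A ≈ 3.32 × 10^8 m²

ΔV = 13000 ML = 1.3 × 10^7 m³
A = ΔV / (S × Δh) = 1.3 × 10^7 / (6.7 × 10^-4 × 58.4) = 3.322 × 10^8 m²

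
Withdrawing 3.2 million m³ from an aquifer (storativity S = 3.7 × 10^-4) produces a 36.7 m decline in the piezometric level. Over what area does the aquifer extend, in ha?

A ≈ 23600 ha

ΔV = 3.2 million m³ = 3.2 × 10^6 m³
A = ΔV / (S × Δh) = 3.2 × 10^6 / (3.7 × 10^-4 × 36.7) = 2.357 × 10^8 m²
A = 2.357 × 10^8 m² = 23570 ha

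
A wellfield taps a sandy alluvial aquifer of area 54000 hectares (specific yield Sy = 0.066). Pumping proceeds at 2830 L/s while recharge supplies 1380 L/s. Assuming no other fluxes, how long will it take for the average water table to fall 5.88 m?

A = 54000 hectares = 5.4 × 10^8 m²
ΔV = Sy × A × Δh = 0.066 × 5.4 × 10^8 × 5.88 = 2.096 × 10^8 m³
Net withdrawal = 2830 − 1380 = 1450 L/s = 1.253 × 10^5 m³/d
t = ΔV / Q = 2.096 × 10^8 m³ / 1.253 × 10^5 m³/d = 1673 d

t ≈ 1670 days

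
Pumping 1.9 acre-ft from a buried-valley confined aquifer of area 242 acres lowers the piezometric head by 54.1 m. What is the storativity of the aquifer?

S ≈ 4.4 × 10^-5

A = 242 acres = 9.793 × 10^5 m²
ΔV = 1.9 acre-ft = 2344 m³
S = ΔV / (A × Δh) = 2344 m³ / (9.793 × 10^5 m² × 54.1 m) = 4.423 × 10^-5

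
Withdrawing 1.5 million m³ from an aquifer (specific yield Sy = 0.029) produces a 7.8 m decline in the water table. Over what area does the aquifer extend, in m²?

ΔV = 1.5 million m³ = 1.5 × 10^6 m³
A = ΔV / (Sy × Δh) = 1.5 × 10^6 / (0.029 × 7.8) = 6.631 × 10^6 m²

A ≈ 6.63 × 10^6 m²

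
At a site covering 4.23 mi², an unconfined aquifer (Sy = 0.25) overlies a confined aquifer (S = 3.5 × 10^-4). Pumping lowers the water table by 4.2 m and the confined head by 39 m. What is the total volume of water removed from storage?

ΔV ≈ 1.17 × 10^7 m³

A = 4.23 mi² = 1.096 × 10^7 m²
Unconfined: ΔV_u = Sy × A × Δh_u = 0.25 × 1.096 × 10^7 × 4.2 = 1.15 × 10^7 m³
Confined: ΔV_c = S × A × Δh_c = 3.5 × 10^-4 × 1.096 × 10^7 × 39 = 1.495 × 10^5 m³
Total ΔV = 1.15 × 10^7 + 1.495 × 10^5 = 1.165 × 10^7 m³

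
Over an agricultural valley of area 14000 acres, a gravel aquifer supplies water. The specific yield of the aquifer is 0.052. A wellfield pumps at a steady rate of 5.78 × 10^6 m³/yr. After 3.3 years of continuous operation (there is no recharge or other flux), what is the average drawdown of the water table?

Δh ≈ 6.47 m

A = 14000 acres = 5.666 × 10^7 m²
Q = 5.78 × 10^6 m³/yr = 15840 m³/d
t = 3.3 years = 1204 d
ΔV = Q × t = 15840 m³/d × 1204 d = 1.907 × 10^7 m³
Δh = ΔV / (Sy × A) = 1.907 × 10^7 / (0.052 × 5.666 × 10^7) = 6.474 m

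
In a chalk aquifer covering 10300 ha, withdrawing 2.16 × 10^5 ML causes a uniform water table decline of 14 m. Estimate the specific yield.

A = 10300 ha = 1.03 × 10^8 m²
ΔV = 2.16 × 10^5 ML = 2.16 × 10^8 m³
Sy = ΔV / (A × Δh) = 2.16 × 10^8 m³ / (1.03 × 10^8 m² × 14 m) = 0.1498

Sy ≈ 0.15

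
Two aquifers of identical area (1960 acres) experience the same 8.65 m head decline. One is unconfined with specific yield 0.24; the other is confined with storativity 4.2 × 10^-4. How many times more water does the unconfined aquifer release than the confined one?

A = 1960 acres = 7.932 × 10^6 m²
Unconfined: ΔV_u = Sy × A × Δh = 0.24 × 7.932 × 10^6 × 8.65 = 1.647 × 10^7 m³
Confined: ΔV_c = S × A × Δh = 4.2 × 10^-4 × 7.932 × 10^6 × 8.65 = 28820 m³
Ratio = ΔV_u / ΔV_c = Sy / S = 0.24 / 4.2 × 10^-4 = 571.4

ΔV_u / ΔV_c ≈ 571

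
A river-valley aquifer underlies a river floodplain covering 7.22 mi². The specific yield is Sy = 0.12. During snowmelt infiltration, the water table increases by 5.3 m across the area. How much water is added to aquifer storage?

ΔV ≈ 1.19 × 10^7 m³

A = 7.22 mi² = 1.87 × 10^7 m²
ΔV = Sy × A × Δh = 0.12 × 1.87 × 10^7 m² × 5.3 m = 1.189 × 10^7 m³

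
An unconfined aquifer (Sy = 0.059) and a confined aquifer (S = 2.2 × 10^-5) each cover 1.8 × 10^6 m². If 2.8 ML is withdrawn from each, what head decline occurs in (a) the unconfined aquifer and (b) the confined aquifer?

Δh_u ≈ 0.0264 m; Δh_c ≈ 70.7 m

ΔV = 2.8 ML = 2800 m³
Unconfined: Δh_u = ΔV/(Sy·A) = 2800/(0.059 × 1.8 × 10^6) = 0.02637 m
Confined: Δh_c = ΔV/(S·A) = 2800/(2.2 × 10^-5 × 1.8 × 10^6) = 70.71 m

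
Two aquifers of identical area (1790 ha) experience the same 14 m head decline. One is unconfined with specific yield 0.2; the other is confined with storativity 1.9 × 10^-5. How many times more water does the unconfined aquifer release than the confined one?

ΔV_u / ΔV_c ≈ 10500

A = 1790 ha = 1.79 × 10^7 m²
Unconfined: ΔV_u = Sy × A × Δh = 0.2 × 1.79 × 10^7 × 14 = 5.012 × 10^7 m³
Confined: ΔV_c = S × A × Δh = 1.9 × 10^-5 × 1.79 × 10^7 × 14 = 4761 m³
Ratio = ΔV_u / ΔV_c = Sy / S = 0.2 / 1.9 × 10^-5 = 10530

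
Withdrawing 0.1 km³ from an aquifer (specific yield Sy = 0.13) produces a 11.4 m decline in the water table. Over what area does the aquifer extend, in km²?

ΔV = 0.1 km³ = 1 × 10^8 m³
A = ΔV / (Sy × Δh) = 1 × 10^8 / (0.13 × 11.4) = 6.748 × 10^7 m²
A = 6.748 × 10^7 m² = 67.48 km²

A ≈ 67.5 km²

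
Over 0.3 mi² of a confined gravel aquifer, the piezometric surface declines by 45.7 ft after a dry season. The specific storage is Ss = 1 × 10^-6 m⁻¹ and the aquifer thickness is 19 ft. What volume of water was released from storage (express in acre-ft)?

b = 19 ft = 5.791 m
S = Ss × b = 1 × 10^-6 m⁻¹ × 5.791 m = 5.791 × 10^-6
A = 0.3 mi² = 7.77 × 10^5 m²
Δh = 45.7 ft = 13.93 m
ΔV = S × A × Δh = 5.791 × 10^-6 × 7.77 × 10^5 m² × 13.93 m = 62.68 m³
ΔV = 62.68 m³ = 0.05081 acre-ft

ΔV ≈ 0.0508 acre-ft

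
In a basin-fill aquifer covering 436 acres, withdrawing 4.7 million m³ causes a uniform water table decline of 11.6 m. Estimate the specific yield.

Sy ≈ 0.23

A = 436 acres = 1.764 × 10^6 m²
ΔV = 4.7 million m³ = 4.7 × 10^6 m³
Sy = ΔV / (A × Δh) = 4.7 × 10^6 m³ / (1.764 × 10^6 m² × 11.6 m) = 0.2296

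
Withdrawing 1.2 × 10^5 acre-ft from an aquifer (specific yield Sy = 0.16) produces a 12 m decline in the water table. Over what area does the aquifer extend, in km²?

A ≈ 77.1 km²

ΔV = 1.2 × 10^5 acre-ft = 1.48 × 10^8 m³
A = ΔV / (Sy × Δh) = 1.48 × 10^8 / (0.16 × 12) = 7.709 × 10^7 m²
A = 7.709 × 10^7 m² = 77.09 km²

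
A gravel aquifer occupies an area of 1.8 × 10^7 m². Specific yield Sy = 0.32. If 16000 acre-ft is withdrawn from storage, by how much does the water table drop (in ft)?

ΔV = 16000 acre-ft = 1.974 × 10^7 m³
Δh = ΔV / (Sy × A) = 1.974 × 10^7 m³ / (0.32 × 1.8 × 10^7 m²) = 3.426 m
Δh = 3.426 m = 11.24 ft

Δh ≈ 11.2 ft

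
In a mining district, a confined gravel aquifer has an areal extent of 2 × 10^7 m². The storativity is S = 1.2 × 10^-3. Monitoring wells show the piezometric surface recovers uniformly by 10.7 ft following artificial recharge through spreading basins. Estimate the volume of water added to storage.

ΔV ≈ 78300 m³

Δh = 10.7 ft = 3.261 m
ΔV = S × A × Δh = 0.0012 × 2 × 10^7 m² × 3.261 m = 78270 m³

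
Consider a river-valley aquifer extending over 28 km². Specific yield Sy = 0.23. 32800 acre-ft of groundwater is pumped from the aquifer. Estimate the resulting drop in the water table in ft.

Δh ≈ 20.6 ft

A = 28 km² = 2.8 × 10^7 m²
ΔV = 32800 acre-ft = 4.046 × 10^7 m³
Δh = ΔV / (Sy × A) = 4.046 × 10^7 m³ / (0.23 × 2.8 × 10^7 m²) = 6.282 m
Δh = 6.282 m = 20.61 ft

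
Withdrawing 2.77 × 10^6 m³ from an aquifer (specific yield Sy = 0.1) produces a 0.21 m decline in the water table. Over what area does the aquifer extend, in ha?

A = ΔV / (Sy × Δh) = 2.77 × 10^6 / (0.1 × 0.21) = 1.319 × 10^8 m²
A = 1.319 × 10^8 m² = 13190 ha

A ≈ 13200 ha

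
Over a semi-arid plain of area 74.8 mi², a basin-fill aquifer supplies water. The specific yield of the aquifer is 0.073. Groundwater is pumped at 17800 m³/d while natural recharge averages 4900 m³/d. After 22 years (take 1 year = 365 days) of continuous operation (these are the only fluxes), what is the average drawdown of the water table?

Δh ≈ 7.32 m

A = 74.8 mi² = 1.937 × 10^8 m²
Net abstraction = 17800 − 4900 = 12900 m³/d
t = 22 years = 8030 d
ΔV = Q × t = 12900 m³/d × 8030 d = 1.036 × 10^8 m³
Δh = ΔV / (Sy × A) = 1.036 × 10^8 / (0.073 × 1.937 × 10^8) = 7.325 m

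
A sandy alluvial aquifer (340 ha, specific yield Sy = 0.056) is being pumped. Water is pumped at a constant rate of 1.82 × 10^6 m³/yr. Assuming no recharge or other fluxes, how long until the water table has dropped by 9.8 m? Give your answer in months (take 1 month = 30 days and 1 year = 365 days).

t ≈ 12.5 months

A = 340 ha = 3.4 × 10^6 m²
ΔV = Sy × A × Δh = 0.056 × 3.4 × 10^6 × 9.8 = 1.866 × 10^6 m³
Q = 1.82 × 10^6 m³/yr = 4986 m³/d
t = ΔV / Q = 1.866 × 10^6 m³ / 4986 m³/d = 374.2 d
t = 374.2 d ≈ 12.47 months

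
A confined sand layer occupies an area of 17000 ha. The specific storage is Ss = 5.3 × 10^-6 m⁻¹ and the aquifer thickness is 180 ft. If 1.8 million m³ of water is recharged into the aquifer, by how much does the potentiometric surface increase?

b = 180 ft = 54.86 m
S = Ss × b = 5.3 × 10^-6 m⁻¹ × 54.86 m = 2.908 × 10^-4
A = 17000 ha = 1.7 × 10^8 m²
ΔV = 1.8 million m³ = 1.8 × 10^6 m³
Δh = ΔV / (S × A) = 1.8 × 10^6 m³ / (2.908 × 10^-4 × 1.7 × 10^8 m²) = 36.41 m

Δh ≈ 36.4 m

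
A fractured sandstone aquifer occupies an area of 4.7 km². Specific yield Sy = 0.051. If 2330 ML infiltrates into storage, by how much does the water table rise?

A = 4.7 km² = 4.7 × 10^6 m²
ΔV = 2330 ML = 2.33 × 10^6 m³
Δh = ΔV / (Sy × A) = 2.33 × 10^6 m³ / (0.051 × 4.7 × 10^6 m²) = 9.72 m

Δh ≈ 9.72 m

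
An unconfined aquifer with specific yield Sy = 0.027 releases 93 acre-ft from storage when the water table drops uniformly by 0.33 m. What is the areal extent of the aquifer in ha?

ΔV = 93 acre-ft = 1.147 × 10^5 m³
A = ΔV / (Sy × Δh) = 1.147 × 10^5 / (0.027 × 0.33) = 1.287 × 10^7 m²
A = 1.287 × 10^7 m² = 1287 ha

A ≈ 1290 ha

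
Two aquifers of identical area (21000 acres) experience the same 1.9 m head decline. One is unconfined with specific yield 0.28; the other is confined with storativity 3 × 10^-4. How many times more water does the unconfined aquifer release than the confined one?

A = 21000 acres = 8.498 × 10^7 m²
Unconfined: ΔV_u = Sy × A × Δh = 0.28 × 8.498 × 10^7 × 1.9 = 4.521 × 10^7 m³
Confined: ΔV_c = S × A × Δh = 3 × 10^-4 × 8.498 × 10^7 × 1.9 = 48440 m³
Ratio = ΔV_u / ΔV_c = Sy / S = 0.28 / 3 × 10^-4 = 933.3

ΔV_u / ΔV_c ≈ 933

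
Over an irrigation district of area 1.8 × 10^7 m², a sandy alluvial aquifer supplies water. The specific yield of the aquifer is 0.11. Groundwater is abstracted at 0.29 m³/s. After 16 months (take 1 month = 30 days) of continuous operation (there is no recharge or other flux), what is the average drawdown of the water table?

Δh ≈ 6.07 m

Q = 0.29 m³/s = 25060 m³/d
t = 16 months = 480 d
ΔV = Q × t = 25060 m³/d × 480 d = 1.203 × 10^7 m³
Δh = ΔV / (Sy × A) = 1.203 × 10^7 / (0.11 × 1.8 × 10^7) = 6.074 m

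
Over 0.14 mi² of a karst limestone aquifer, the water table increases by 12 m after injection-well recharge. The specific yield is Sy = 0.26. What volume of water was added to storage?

A = 0.14 mi² = 3.626 × 10^5 m²
ΔV = Sy × A × Δh = 0.26 × 3.626 × 10^5 m² × 12 m = 1.131 × 10^6 m³

ΔV ≈ 1.13 × 10^6 m³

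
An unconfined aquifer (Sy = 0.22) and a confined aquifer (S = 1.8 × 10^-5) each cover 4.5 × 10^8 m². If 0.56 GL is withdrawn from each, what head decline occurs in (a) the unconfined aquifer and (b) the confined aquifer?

Δh_u ≈ 0.00566 m; Δh_c ≈ 69.1 m

ΔV = 0.56 GL = 5.6 × 10^5 m³
Unconfined: Δh_u = ΔV/(Sy·A) = 5.6 × 10^5/(0.22 × 4.5 × 10^8) = 0.005657 m
Confined: Δh_c = ΔV/(S·A) = 5.6 × 10^5/(1.8 × 10^-5 × 4.5 × 10^8) = 69.14 m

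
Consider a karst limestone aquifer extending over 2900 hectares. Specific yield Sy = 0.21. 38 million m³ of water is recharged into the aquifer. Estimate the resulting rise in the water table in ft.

Δh ≈ 20.5 ft

A = 2900 hectares = 2.9 × 10^7 m²
ΔV = 38 million m³ = 3.8 × 10^7 m³
Δh = ΔV / (Sy × A) = 3.8 × 10^7 m³ / (0.21 × 2.9 × 10^7 m²) = 6.24 m
Δh = 6.24 m = 20.47 ft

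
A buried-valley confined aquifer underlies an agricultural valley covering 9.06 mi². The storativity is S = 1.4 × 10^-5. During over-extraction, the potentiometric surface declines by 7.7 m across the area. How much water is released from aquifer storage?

A = 9.06 mi² = 2.347 × 10^7 m²
ΔV = S × A × Δh = 1.4 × 10^-5 × 2.347 × 10^7 m² × 7.7 m = 2530 m³

ΔV ≈ 2530 m³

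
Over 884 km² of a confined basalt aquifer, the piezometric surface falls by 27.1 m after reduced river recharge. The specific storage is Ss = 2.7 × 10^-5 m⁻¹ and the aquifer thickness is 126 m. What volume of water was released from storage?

S = Ss × b = 2.7 × 10^-5 m⁻¹ × 126 m = 3.402 × 10^-3
A = 884 km² = 8.84 × 10^8 m²
ΔV = S × A × Δh = 0.003402 × 8.84 × 10^8 m² × 27.1 m = 8.15 × 10^7 m³

ΔV ≈ 8.15 × 10^7 m³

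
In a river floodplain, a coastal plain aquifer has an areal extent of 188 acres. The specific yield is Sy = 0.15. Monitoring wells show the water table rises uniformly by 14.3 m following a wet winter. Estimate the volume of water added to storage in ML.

A = 188 acres = 7.608 × 10^5 m²
ΔV = Sy × A × Δh = 0.15 × 7.608 × 10^5 m² × 14.3 m = 1.632 × 10^6 m³
ΔV = 1.632 × 10^6 m³ = 1632 ML

ΔV ≈ 1630 ML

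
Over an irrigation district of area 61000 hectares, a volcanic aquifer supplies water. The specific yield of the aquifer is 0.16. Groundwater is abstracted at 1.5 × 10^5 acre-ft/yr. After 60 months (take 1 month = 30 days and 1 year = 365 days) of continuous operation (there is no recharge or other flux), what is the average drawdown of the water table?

Δh ≈ 9.35 m

A = 61000 hectares = 6.1 × 10^8 m²
Q = 1.5 × 10^5 acre-ft/yr = 5.069 × 10^5 m³/d
t = 60 months = 1800 d
ΔV = Q × t = 5.069 × 10^5 m³/d × 1800 d = 9.124 × 10^8 m³
Δh = ΔV / (Sy × A) = 9.124 × 10^8 / (0.16 × 6.1 × 10^8) = 9.349 m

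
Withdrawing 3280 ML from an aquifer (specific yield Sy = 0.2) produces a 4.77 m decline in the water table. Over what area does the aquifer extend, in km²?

ΔV = 3280 ML = 3.28 × 10^6 m³
A = ΔV / (Sy × Δh) = 3.28 × 10^6 / (0.2 × 4.77) = 3.438 × 10^6 m²
A = 3.438 × 10^6 m² = 3.438 km²

A ≈ 3.44 km²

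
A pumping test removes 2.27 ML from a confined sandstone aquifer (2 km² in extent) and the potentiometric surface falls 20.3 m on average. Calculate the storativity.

S ≈ 5.6 × 10^-5

A = 2 km² = 2 × 10^6 m²
ΔV = 2.27 ML = 2270 m³
S = ΔV / (A × Δh) = 2270 m³ / (2 × 10^6 m² × 20.3 m) = 5.591 × 10^-5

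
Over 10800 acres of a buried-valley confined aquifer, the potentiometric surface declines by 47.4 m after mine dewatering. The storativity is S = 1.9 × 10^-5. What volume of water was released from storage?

ΔV ≈ 39400 m³

A = 10800 acres = 4.371 × 10^7 m²
ΔV = S × A × Δh = 1.9 × 10^-5 × 4.371 × 10^7 m² × 47.4 m = 39360 m³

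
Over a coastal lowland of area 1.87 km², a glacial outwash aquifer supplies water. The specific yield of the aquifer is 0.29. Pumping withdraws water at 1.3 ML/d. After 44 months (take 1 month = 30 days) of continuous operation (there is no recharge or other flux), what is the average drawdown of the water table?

A = 1.87 km² = 1.87 × 10^6 m²
Q = 1.3 ML/d = 1300 m³/d
t = 44 months = 1320 d
ΔV = Q × t = 1300 m³/d × 1320 d = 1.716 × 10^6 m³
Δh = ΔV / (Sy × A) = 1.716 × 10^6 / (0.29 × 1.87 × 10^6) = 3.164 m

Δh ≈ 3.16 m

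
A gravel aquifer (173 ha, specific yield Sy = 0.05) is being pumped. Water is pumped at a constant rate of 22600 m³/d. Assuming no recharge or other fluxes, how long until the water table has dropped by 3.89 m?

A = 173 ha = 1.73 × 10^6 m²
ΔV = Sy × A × Δh = 0.05 × 1.73 × 10^6 × 3.89 = 3.365 × 10^5 m³
t = ΔV / Q = 3.365 × 10^5 m³ / 22600 m³/d = 14.89 d

t ≈ 14.9 days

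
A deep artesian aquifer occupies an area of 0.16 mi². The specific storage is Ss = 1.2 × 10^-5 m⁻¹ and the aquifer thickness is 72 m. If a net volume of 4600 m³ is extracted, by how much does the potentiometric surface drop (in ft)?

S = Ss × b = 1.2 × 10^-5 m⁻¹ × 72 m = 8.64 × 10^-4
A = 0.16 mi² = 4.144 × 10^5 m²
Δh = ΔV / (S × A) = 4600 m³ / (8.64 × 10^-4 × 4.144 × 10^5 m²) = 12.85 m
Δh = 12.85 m = 42.15 ft

Δh ≈ 42.2 ft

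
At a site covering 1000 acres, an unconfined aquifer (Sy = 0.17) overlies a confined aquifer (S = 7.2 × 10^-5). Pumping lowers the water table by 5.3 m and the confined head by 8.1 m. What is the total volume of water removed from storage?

ΔV ≈ 3.65 × 10^6 m³

A = 1000 acres = 4.047 × 10^6 m²
Unconfined: ΔV_u = Sy × A × Δh_u = 0.17 × 4.047 × 10^6 × 5.3 = 3.646 × 10^6 m³
Confined: ΔV_c = S × A × Δh_c = 7.2 × 10^-5 × 4.047 × 10^6 × 8.1 = 2360 m³
Total ΔV = 3.646 × 10^6 + 2360 = 3.649 × 10^6 m³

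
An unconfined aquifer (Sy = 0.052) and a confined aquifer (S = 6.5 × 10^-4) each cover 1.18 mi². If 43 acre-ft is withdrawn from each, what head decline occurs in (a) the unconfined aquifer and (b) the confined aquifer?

Δh_u ≈ 0.334 m; Δh_c ≈ 26.7 m

A = 1.18 mi² = 3.056 × 10^6 m²
ΔV = 43 acre-ft = 53040 m³
Unconfined: Δh_u = ΔV/(Sy·A) = 53040/(0.052 × 3.056 × 10^6) = 0.3337 m
Confined: Δh_c = ΔV/(S·A) = 53040/(6.5 × 10^-4 × 3.056 × 10^6) = 26.7 m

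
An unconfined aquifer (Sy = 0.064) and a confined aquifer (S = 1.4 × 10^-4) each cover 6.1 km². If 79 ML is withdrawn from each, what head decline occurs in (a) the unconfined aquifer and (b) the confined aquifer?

A = 6.1 km² = 6.1 × 10^6 m²
ΔV = 79 ML = 79000 m³
Unconfined: Δh_u = ΔV/(Sy·A) = 79000/(0.064 × 6.1 × 10^6) = 0.2024 m
Confined: Δh_c = ΔV/(S·A) = 79000/(1.4 × 10^-4 × 6.1 × 10^6) = 92.51 m

Δh_u ≈ 0.202 m; Δh_c ≈ 92.5 m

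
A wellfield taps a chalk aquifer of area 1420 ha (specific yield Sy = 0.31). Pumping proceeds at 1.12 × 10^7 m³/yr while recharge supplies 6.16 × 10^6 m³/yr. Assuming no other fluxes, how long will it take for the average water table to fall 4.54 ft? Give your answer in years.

A = 1420 ha = 1.42 × 10^7 m²
Δh = 4.54 ft = 1.384 m
ΔV = Sy × A × Δh = 0.31 × 1.42 × 10^7 × 1.384 = 6.091 × 10^6 m³
Net withdrawal = 1.12 × 10^7 − 6.16 × 10^6 = 5.04 × 10^6 m³/yr = 13810 m³/d
t = ΔV / Q = 6.091 × 10^6 m³ / 13810 m³/d = 441.1 d
t = 441.1 d ≈ 1.209 years

t ≈ 1.21 years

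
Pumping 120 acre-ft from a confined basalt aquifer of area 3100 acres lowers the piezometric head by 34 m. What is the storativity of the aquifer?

S ≈ 3.5 × 10^-4

A = 3100 acres = 1.255 × 10^7 m²
ΔV = 120 acre-ft = 1.48 × 10^5 m³
S = ΔV / (A × Δh) = 1.48 × 10^5 m³ / (1.255 × 10^7 m² × 34 m) = 3.47 × 10^-4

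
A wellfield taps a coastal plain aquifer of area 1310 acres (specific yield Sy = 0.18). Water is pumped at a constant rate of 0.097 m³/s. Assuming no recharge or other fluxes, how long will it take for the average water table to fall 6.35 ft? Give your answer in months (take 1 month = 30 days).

A = 1310 acres = 5.301 × 10^6 m²
Δh = 6.35 ft = 1.935 m
ΔV = Sy × A × Δh = 0.18 × 5.301 × 10^6 × 1.935 = 1.847 × 10^6 m³
Q = 0.097 m³/s = 8381 m³/d
t = ΔV / Q = 1.847 × 10^6 m³ / 8381 m³/d = 220.4 d
t = 220.4 d ≈ 7.346 months

t ≈ 7.35 months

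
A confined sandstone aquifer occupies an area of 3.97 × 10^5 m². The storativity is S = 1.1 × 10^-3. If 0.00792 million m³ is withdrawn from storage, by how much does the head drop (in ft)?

Δh ≈ 59.5 ft

ΔV = 0.00792 million m³ = 7920 m³
Δh = ΔV / (S × A) = 7920 m³ / (0.0011 × 3.97 × 10^5 m²) = 18.14 m
Δh = 18.14 m = 59.5 ft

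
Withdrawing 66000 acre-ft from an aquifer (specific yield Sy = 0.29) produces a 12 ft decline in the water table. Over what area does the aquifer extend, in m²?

A ≈ 7.68 × 10^7 m²

Δh = 12 ft = 3.658 m
ΔV = 66000 acre-ft = 8.141 × 10^7 m³
A = ΔV / (Sy × Δh) = 8.141 × 10^7 / (0.29 × 3.658) = 7.675 × 10^7 m²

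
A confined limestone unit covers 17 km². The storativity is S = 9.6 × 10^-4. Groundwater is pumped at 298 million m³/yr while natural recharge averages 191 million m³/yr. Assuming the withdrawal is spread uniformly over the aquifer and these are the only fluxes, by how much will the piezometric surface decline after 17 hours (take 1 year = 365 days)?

Δh ≈ 12.7 m

A = 17 km² = 1.7 × 10^7 m²
Net abstraction = 298 − 191 = 107 million m³/yr
Q_net = 107 million m³/yr = 2.932 × 10^5 m³/d
t = 17 hours = 0.7083 d
ΔV = Q × t = 2.932 × 10^5 m³/d × 0.7083 d = 2.076 × 10^5 m³
Δh = ΔV / (S × A) = 2.076 × 10^5 / (9.6 × 10^-4 × 1.7 × 10^7) = 12.72 m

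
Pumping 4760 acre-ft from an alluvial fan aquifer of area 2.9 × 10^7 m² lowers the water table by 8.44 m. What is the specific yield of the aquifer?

Sy ≈ 0.024

ΔV = 4760 acre-ft = 5.871 × 10^6 m³
Sy = ΔV / (A × Δh) = 5.871 × 10^6 m³ / (2.9 × 10^7 m² × 8.44 m) = 0.02399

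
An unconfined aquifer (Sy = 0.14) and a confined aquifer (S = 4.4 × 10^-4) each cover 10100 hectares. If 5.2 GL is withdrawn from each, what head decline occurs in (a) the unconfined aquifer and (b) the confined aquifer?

Δh_u ≈ 0.368 m; Δh_c ≈ 117 m

A = 10100 hectares = 1.01 × 10^8 m²
ΔV = 5.2 GL = 5.2 × 10^6 m³
Unconfined: Δh_u = ΔV/(Sy·A) = 5.2 × 10^6/(0.14 × 1.01 × 10^8) = 0.3678 m
Confined: Δh_c = ΔV/(S·A) = 5.2 × 10^6/(4.4 × 10^-4 × 1.01 × 10^8) = 117 m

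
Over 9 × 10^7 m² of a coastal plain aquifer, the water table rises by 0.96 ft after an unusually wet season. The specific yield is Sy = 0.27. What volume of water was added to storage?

ΔV ≈ 7.11 × 10^6 m³

Δh = 0.96 ft = 0.2926 m
ΔV = Sy × A × Δh = 0.27 × 9 × 10^7 m² × 0.2926 m = 7.11 × 10^6 m³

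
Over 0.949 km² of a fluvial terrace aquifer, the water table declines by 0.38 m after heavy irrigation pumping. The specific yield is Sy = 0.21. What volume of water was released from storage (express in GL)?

ΔV ≈ 0.0757 GL

A = 0.949 km² = 9.49 × 10^5 m²
ΔV = Sy × A × Δh = 0.21 × 9.49 × 10^5 m² × 0.38 m = 75730 m³
ΔV = 75730 m³ = 0.07573 GL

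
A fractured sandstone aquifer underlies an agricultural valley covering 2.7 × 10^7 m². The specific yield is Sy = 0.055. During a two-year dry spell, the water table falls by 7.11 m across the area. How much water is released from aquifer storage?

ΔV ≈ 1.06 × 10^7 m³

ΔV = Sy × A × Δh = 0.055 × 2.7 × 10^7 m² × 7.11 m = 1.056 × 10^7 m³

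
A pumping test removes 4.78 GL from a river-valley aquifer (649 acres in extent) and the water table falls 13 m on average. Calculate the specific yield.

A = 649 acres = 2.626 × 10^6 m²
ΔV = 4.78 GL = 4.78 × 10^6 m³
Sy = ΔV / (A × Δh) = 4.78 × 10^6 m³ / (2.626 × 10^6 m² × 13 m) = 0.14

Sy ≈ 0.14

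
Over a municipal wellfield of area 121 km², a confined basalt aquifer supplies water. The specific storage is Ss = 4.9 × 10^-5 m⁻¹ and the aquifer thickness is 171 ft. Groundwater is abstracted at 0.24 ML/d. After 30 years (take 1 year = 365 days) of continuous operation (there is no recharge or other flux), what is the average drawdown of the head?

b = 171 ft = 52.12 m
S = Ss × b = 4.9 × 10^-5 m⁻¹ × 52.12 m = 2.554 × 10^-3
A = 121 km² = 1.21 × 10^8 m²
Q = 0.24 ML/d = 240 m³/d
t = 30 years = 10950 d
ΔV = Q × t = 240 m³/d × 10950 d = 2.628 × 10^6 m³
Δh = ΔV / (S × A) = 2.628 × 10^6 / (0.002554 × 1.21 × 10^8) = 8.504 m

Δh ≈ 8.5 m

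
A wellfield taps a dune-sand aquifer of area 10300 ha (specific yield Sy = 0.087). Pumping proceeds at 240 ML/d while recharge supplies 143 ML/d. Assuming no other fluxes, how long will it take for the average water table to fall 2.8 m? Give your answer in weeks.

A = 10300 ha = 1.03 × 10^8 m²
ΔV = Sy × A × Δh = 0.087 × 1.03 × 10^8 × 2.8 = 2.509 × 10^7 m³
Net withdrawal = 240 − 143 = 97 ML/d = 97000 m³/d
t = ΔV / Q = 2.509 × 10^7 m³ / 97000 m³/d = 258.7 d
t = 258.7 d ≈ 36.95 weeks

t ≈ 37 weeks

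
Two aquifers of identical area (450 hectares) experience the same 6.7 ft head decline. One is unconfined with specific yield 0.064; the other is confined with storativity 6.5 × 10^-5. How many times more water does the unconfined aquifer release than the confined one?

A = 450 hectares = 4.5 × 10^6 m²
Δh = 6.7 ft = 2.042 m
Unconfined: ΔV_u = Sy × A × Δh = 0.064 × 4.5 × 10^6 × 2.042 = 5.881 × 10^5 m³
Confined: ΔV_c = S × A × Δh = 6.5 × 10^-5 × 4.5 × 10^6 × 2.042 = 597.3 m³
Ratio = ΔV_u / ΔV_c = Sy / S = 0.064 / 6.5 × 10^-5 = 984.6

ΔV_u / ΔV_c ≈ 985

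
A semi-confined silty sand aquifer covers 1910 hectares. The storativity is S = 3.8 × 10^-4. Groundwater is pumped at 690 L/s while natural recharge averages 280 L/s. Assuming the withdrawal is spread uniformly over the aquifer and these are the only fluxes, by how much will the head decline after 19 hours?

A = 1910 hectares = 1.91 × 10^7 m²
Net abstraction = 690 − 280 = 410 L/s
Q_net = 410 L/s = 35420 m³/d
t = 19 hours = 0.7917 d
ΔV = Q × t = 35420 m³/d × 0.7917 d = 28040 m³
Δh = ΔV / (S × A) = 28040 / (3.8 × 10^-4 × 1.91 × 10^7) = 3.864 m

Δh ≈ 3.86 m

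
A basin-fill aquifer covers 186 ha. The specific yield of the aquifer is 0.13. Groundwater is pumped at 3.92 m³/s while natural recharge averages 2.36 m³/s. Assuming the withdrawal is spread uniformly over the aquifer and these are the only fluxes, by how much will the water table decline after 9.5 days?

Δh ≈ 5.3 m

A = 186 ha = 1.86 × 10^6 m²
Net abstraction = 3.92 − 2.36 = 1.56 m³/s
Q_net = 1.56 m³/s = 1.348 × 10^5 m³/d
ΔV = Q × t = 1.348 × 10^5 m³/d × 9.5 d = 1.28 × 10^6 m³
Δh = ΔV / (Sy × A) = 1.28 × 10^6 / (0.13 × 1.86 × 10^6) = 5.295 m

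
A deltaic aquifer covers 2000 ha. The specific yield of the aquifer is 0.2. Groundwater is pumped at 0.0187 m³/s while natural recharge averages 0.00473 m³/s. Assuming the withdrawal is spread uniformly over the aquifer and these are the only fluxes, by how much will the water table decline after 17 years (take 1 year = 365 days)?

Δh ≈ 1.87 m

A = 2000 ha = 2 × 10^7 m²
Net abstraction = 0.0187 − 0.00473 = 0.01397 m³/s
Q_net = 0.01397 m³/s = 1207 m³/d
t = 17 years = 6205 d
ΔV = Q × t = 1207 m³/d × 6205 d = 7.489 × 10^6 m³
Δh = ΔV / (Sy × A) = 7.489 × 10^6 / (0.2 × 2 × 10^7) = 1.872 m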